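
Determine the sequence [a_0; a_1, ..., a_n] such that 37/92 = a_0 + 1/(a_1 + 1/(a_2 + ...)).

[0; 2, 2, 18]

Run the Euclidean algorithm on 37 and 92; the successive quotients are the partial quotients a_0, a_1, ... (each step inverts the fractional part left over by the previous one):
  37 = 0*92 + 37, so a_0 = 0.
  92 = 2*37 + 18, so a_1 = 2.
  37 = 2*18 + 1, so a_2 = 2.
  18 = 18*1 + 0, so a_3 = 18.
The remainder reaches 0 after 4 divisions, so the expansion has 4 partial quotients, read off in order.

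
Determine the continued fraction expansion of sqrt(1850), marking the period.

[43; (86)]

Write x_i = (sqrt(1850) + m_i)/d_i with (m_0, d_0) = (0, 1). a_0 = floor(sqrt(1850)) = 43, since 43^2 = 1849 <= 1850 < 1936 = 44^2.
Iterate m_{i+1} = d_i*a_i - m_i, d_{i+1} = (1850 - m_{i+1}^2)/d_i, a_{i+1} = floor((a_0 + m_{i+1})/d_{i+1}):
  m_1 = 1*43 - 0 = 43, d_1 = (1850 - 43^2)/1 = 1/1 = 1, a_1 = floor((43 + 43)/1) = 86.
  m_2 = 1*86 - 43 = 43, d_2 = (1850 - 43^2)/1 = 1/1 = 1: (m_2, d_2) = (m_1, d_1) = (43, 1), so from here the quotient a_1 repeats; the period length is 1.
Hence the expansion of sqrt(1850) is a_0 = 43 followed by the repeating block 86 (period 1).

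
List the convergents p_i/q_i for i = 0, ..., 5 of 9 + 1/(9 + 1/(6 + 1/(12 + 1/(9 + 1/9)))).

Using the convergent recurrence p_i = a_i*p_{i-1} + p_{i-2}, q_i = a_i*q_{i-1} + q_{i-2} with p_{-2}=0, p_{-1}=1, q_{-2}=1, q_{-1}=0:
  i=0: a_0=9, p_0 = 9*1 + 0 = 9, q_0 = 9*0 + 1 = 1.
  i=1: a_1=9, p_1 = 9*9 + 1 = 82, q_1 = 9*1 + 0 = 9.
  i=2: a_2=6, p_2 = 6*82 + 9 = 501, q_2 = 6*9 + 1 = 55.
  i=3: a_3=12, p_3 = 12*501 + 82 = 6094, q_3 = 12*55 + 9 = 669.
  i=4: a_4=9, p_4 = 9*6094 + 501 = 55347, q_4 = 9*669 + 55 = 6076.
  i=5: a_5=9, p_5 = 9*55347 + 6094 = 504217, q_5 = 9*6076 + 669 = 55353.

9/1, 82/9, 501/55, 6094/669, 55347/6076, 504217/55353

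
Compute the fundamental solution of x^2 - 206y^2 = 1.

(x, y) = (59535, 4148)

First expand sqrt(206) as a continued fraction. With x_i = (sqrt(206) + m_i)/d_i and (m_0, d_0) = (0, 1): a_0 = floor(sqrt(206)) = 14, since 14^2 = 196 <= 206 < 225 = 15^2.
Iterate m_{i+1} = d_i*a_i - m_i, d_{i+1} = (206 - m_{i+1}^2)/d_i, a_{i+1} = floor((a_0 + m_{i+1})/d_{i+1}):
  m_1 = 1*14 - 0 = 14, d_1 = (206 - 14^2)/1 = 10/1 = 10, a_1 = floor((14 + 14)/10) = 2.
  m_2 = 10*2 - 14 = 6, d_2 = (206 - 6^2)/10 = 170/10 = 17, a_2 = floor((14 + 6)/17) = 1.
  m_3 = 17*1 - 6 = 11, d_3 = (206 - 11^2)/17 = 85/17 = 5, a_3 = floor((14 + 11)/5) = 5.
  m_4 = 5*5 - 11 = 14, d_4 = (206 - 14^2)/5 = 10/5 = 2, a_4 = floor((14 + 14)/2) = 14.
  m_5 = 2*14 - 14 = 14, d_5 = (206 - 14^2)/2 = 10/2 = 5, a_5 = floor((14 + 14)/5) = 5.
  m_6 = 5*5 - 14 = 11, d_6 = (206 - 11^2)/5 = 85/5 = 17, a_6 = floor((14 + 11)/17) = 1.
  m_7 = 17*1 - 11 = 6, d_7 = (206 - 6^2)/17 = 170/17 = 10, a_7 = floor((14 + 6)/10) = 2.
  m_8 = 10*2 - 6 = 14, d_8 = (206 - 14^2)/10 = 10/10 = 1, a_8 = floor((14 + 14)/1) = 28.
  m_9 = 1*28 - 14 = 14, d_9 = (206 - 14^2)/1 = 10/1 = 10: (m_9, d_9) = (m_1, d_1) = (14, 10), so from here the quotients repeat a_1, ..., a_8; the period length is 8.
So sqrt(206) = [14; (2, 1, 5, 14, 5, 1, 2, 28)] with period length k = 8.
k is even, so the fundamental solution of x^2 - 206y^2 = 1 is (p_{k-1}, q_{k-1}) = (p_7, q_7); compute convergents through index 7.
Convergents (p_i = a_i*p_{i-1} + p_{i-2}, q_i = a_i*q_{i-1} + q_{i-2} with p_{-2}=0, p_{-1}=1, q_{-2}=1, q_{-1}=0):
  i=0: a_0=14, p_0 = 14*1 + 0 = 14, q_0 = 14*0 + 1 = 1.
  i=1: a_1=2, p_1 = 2*14 + 1 = 29, q_1 = 2*1 + 0 = 2.
  i=2: a_2=1, p_2 = 1*29 + 14 = 43, q_2 = 1*2 + 1 = 3.
  i=3: a_3=5, p_3 = 5*43 + 29 = 244, q_3 = 5*3 + 2 = 17.
  i=4: a_4=14, p_4 = 14*244 + 43 = 3459, q_4 = 14*17 + 3 = 241.
  i=5: a_5=5, p_5 = 5*3459 + 244 = 17539, q_5 = 5*241 + 17 = 1222.
  i=6: a_6=1, p_6 = 1*17539 + 3459 = 20998, q_6 = 1*1222 + 241 = 1463.
  i=7: a_7=2, p_7 = 2*20998 + 17539 = 59535, q_7 = 2*1463 + 1222 = 4148.
Check: 59535^2 - 206*4148^2 = 3544416225 - 3544416224 = 1, so (x, y) = (59535, 4148) solves the equation, and by the theorem it is the least positive solution.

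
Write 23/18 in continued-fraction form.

[1; 3, 1, 1, 2]

Run the Euclidean algorithm on 23 and 18; the successive quotients are the partial quotients a_0, a_1, ... (each step inverts the fractional part left over by the previous one):
  23 = 1*18 + 5, so a_0 = 1.
  18 = 3*5 + 3, so a_1 = 3.
  5 = 1*3 + 2, so a_2 = 1.
  3 = 1*2 + 1, so a_3 = 1.
  2 = 2*1 + 0, so a_4 = 2.
The remainder reaches 0 after 5 divisions, so the expansion has 5 partial quotients, read off in order.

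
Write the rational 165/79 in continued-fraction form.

Run the Euclidean algorithm on 165 and 79; the successive quotients are the partial quotients a_0, a_1, ... (each step inverts the fractional part left over by the previous one):
  165 = 2*79 + 7, so a_0 = 2.
  79 = 11*7 + 2, so a_1 = 11.
  7 = 3*2 + 1, so a_2 = 3.
  2 = 2*1 + 0, so a_3 = 2.
The remainder reaches 0 after 4 divisions, so the expansion has 4 partial quotients, read off in order.

[2; 11, 3, 2]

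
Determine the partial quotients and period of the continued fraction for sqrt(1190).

[34; (2, 68)]

Write x_i = (sqrt(1190) + m_i)/d_i with (m_0, d_0) = (0, 1). a_0 = floor(sqrt(1190)) = 34, since 34^2 = 1156 <= 1190 < 1225 = 35^2.
Iterate m_{i+1} = d_i*a_i - m_i, d_{i+1} = (1190 - m_{i+1}^2)/d_i, a_{i+1} = floor((a_0 + m_{i+1})/d_{i+1}):
  m_1 = 1*34 - 0 = 34, d_1 = (1190 - 34^2)/1 = 34/1 = 34, a_1 = floor((34 + 34)/34) = 2.
  m_2 = 34*2 - 34 = 34, d_2 = (1190 - 34^2)/34 = 34/34 = 1, a_2 = floor((34 + 34)/1) = 68.
  m_3 = 1*68 - 34 = 34, d_3 = (1190 - 34^2)/1 = 34/1 = 34: (m_3, d_3) = (m_1, d_1) = (34, 34), so from here the quotients repeat a_1, a_2; the period length is 2.
Hence the expansion of sqrt(1190) is a_0 = 34 followed by the repeating block 2, 68 (period 2).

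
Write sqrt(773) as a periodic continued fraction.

Write x_i = (sqrt(773) + m_i)/d_i with (m_0, d_0) = (0, 1). a_0 = floor(sqrt(773)) = 27, since 27^2 = 729 <= 773 < 784 = 28^2.
Iterate m_{i+1} = d_i*a_i - m_i, d_{i+1} = (773 - m_{i+1}^2)/d_i, a_{i+1} = floor((a_0 + m_{i+1})/d_{i+1}):
  m_1 = 1*27 - 0 = 27, d_1 = (773 - 27^2)/1 = 44/1 = 44, a_1 = floor((27 + 27)/44) = 1.
  m_2 = 44*1 - 27 = 17, d_2 = (773 - 17^2)/44 = 484/44 = 11, a_2 = floor((27 + 17)/11) = 4.
  m_3 = 11*4 - 17 = 27, d_3 = (773 - 27^2)/11 = 44/11 = 4, a_3 = floor((27 + 27)/4) = 13.
  m_4 = 4*13 - 27 = 25, d_4 = (773 - 25^2)/4 = 148/4 = 37, a_4 = floor((27 + 25)/37) = 1.
  m_5 = 37*1 - 25 = 12, d_5 = (773 - 12^2)/37 = 629/37 = 17, a_5 = floor((27 + 12)/17) = 2.
  m_6 = 17*2 - 12 = 22, d_6 = (773 - 22^2)/17 = 289/17 = 17, a_6 = floor((27 + 22)/17) = 2.
  m_7 = 17*2 - 22 = 12, d_7 = (773 - 12^2)/17 = 629/17 = 37, a_7 = floor((27 + 12)/37) = 1.
  m_8 = 37*1 - 12 = 25, d_8 = (773 - 25^2)/37 = 148/37 = 4, a_8 = floor((27 + 25)/4) = 13.
  m_9 = 4*13 - 25 = 27, d_9 = (773 - 27^2)/4 = 44/4 = 11, a_9 = floor((27 + 27)/11) = 4.
  m_10 = 11*4 - 27 = 17, d_10 = (773 - 17^2)/11 = 484/11 = 44, a_10 = floor((27 + 17)/44) = 1.
  m_11 = 44*1 - 17 = 27, d_11 = (773 - 27^2)/44 = 44/44 = 1, a_11 = floor((27 + 27)/1) = 54.
  m_12 = 1*54 - 27 = 27, d_12 = (773 - 27^2)/1 = 44/1 = 44: (m_12, d_12) = (m_1, d_1) = (27, 44), so from here the quotients repeat a_1, ..., a_11; the period length is 11.
Hence the expansion of sqrt(773) is a_0 = 27 followed by the repeating block 1, 4, 13, 1, 2, 2, 1, 13, 4, 1, 54 (period 11).

[27; (1, 4, 13, 1, 2, 2, 1, 13, 4, 1, 54)]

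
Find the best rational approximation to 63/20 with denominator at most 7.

22/7

Expand x = 63/20 as a continued fraction with the Euclidean algorithm:
  63 = 3*20 + 3, so a_0 = 3.
  20 = 6*3 + 2, so a_1 = 6.
  3 = 1*2 + 1, so a_2 = 1.
  2 = 2*1 + 0, so a_3 = 2.
so x = [3; 6, 1, 2].
Convergents (p_i = a_i*p_{i-1} + p_{i-2}, q_i = a_i*q_{i-1} + q_{i-2} with p_{-2}=0, p_{-1}=1, q_{-2}=1, q_{-1}=0), until the denominator exceeds 7:
  i=0: a_0=3, p_0 = 3*1 + 0 = 3, q_0 = 3*0 + 1 = 1.
  i=1: a_1=6, p_1 = 6*3 + 1 = 19, q_1 = 6*1 + 0 = 6.
  i=2: a_2=1, p_2 = 1*19 + 3 = 22, q_2 = 1*6 + 1 = 7.
  i=3: a_3=2, p_3 = 2*22 + 19 = 63, q_3 = 2*7 + 6 = 20.
q_3 = 20 > 7, so the last convergent with denominator <= 7 is p_2/q_2 = 22/7.
The closest fraction with denominator <= 7 is either p_2/q_2 or the intermediate fraction (k*p_2 + p_1)/(k*q_2 + q_1) with the largest k >= 1 whose denominator stays <= 7; these approach x as k grows, and every other convergent or intermediate fraction in range is farther away.
Largest k: floor((7 - q_1)/q_2) = floor((7 - 6)/7) = 0.
Since k = 0, no intermediate fraction beyond p_2/q_2 has denominator <= 7, so the convergent 22/7 is the closest (its error is |63*7 - 22*20|/(20*7) = 1/140).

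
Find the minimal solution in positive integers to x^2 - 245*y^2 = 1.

(x, y) = (51841, 3312)

First expand sqrt(245) as a continued fraction. With x_i = (sqrt(245) + m_i)/d_i and (m_0, d_0) = (0, 1): a_0 = floor(sqrt(245)) = 15, since 15^2 = 225 <= 245 < 256 = 16^2.
Iterate m_{i+1} = d_i*a_i - m_i, d_{i+1} = (245 - m_{i+1}^2)/d_i, a_{i+1} = floor((a_0 + m_{i+1})/d_{i+1}):
  m_1 = 1*15 - 0 = 15, d_1 = (245 - 15^2)/1 = 20/1 = 20, a_1 = floor((15 + 15)/20) = 1.
  m_2 = 20*1 - 15 = 5, d_2 = (245 - 5^2)/20 = 220/20 = 11, a_2 = floor((15 + 5)/11) = 1.
  m_3 = 11*1 - 5 = 6, d_3 = (245 - 6^2)/11 = 209/11 = 19, a_3 = floor((15 + 6)/19) = 1.
  m_4 = 19*1 - 6 = 13, d_4 = (245 - 13^2)/19 = 76/19 = 4, a_4 = floor((15 + 13)/4) = 7.
  m_5 = 4*7 - 13 = 15, d_5 = (245 - 15^2)/4 = 20/4 = 5, a_5 = floor((15 + 15)/5) = 6.
  m_6 = 5*6 - 15 = 15, d_6 = (245 - 15^2)/5 = 20/5 = 4, a_6 = floor((15 + 15)/4) = 7.
  m_7 = 4*7 - 15 = 13, d_7 = (245 - 13^2)/4 = 76/4 = 19, a_7 = floor((15 + 13)/19) = 1.
  m_8 = 19*1 - 13 = 6, d_8 = (245 - 6^2)/19 = 209/19 = 11, a_8 = floor((15 + 6)/11) = 1.
  m_9 = 11*1 - 6 = 5, d_9 = (245 - 5^2)/11 = 220/11 = 20, a_9 = floor((15 + 5)/20) = 1.
  m_10 = 20*1 - 5 = 15, d_10 = (245 - 15^2)/20 = 20/20 = 1, a_10 = floor((15 + 15)/1) = 30.
  m_11 = 1*30 - 15 = 15, d_11 = (245 - 15^2)/1 = 20/1 = 20: (m_11, d_11) = (m_1, d_1) = (15, 20), so from here the quotients repeat a_1, ..., a_10; the period length is 10.
So sqrt(245) = [15; (1, 1, 1, 7, 6, 7, 1, 1, 1, 30)] with period length k = 10.
k is even, so the fundamental solution of x^2 - 245y^2 = 1 is (p_{k-1}, q_{k-1}) = (p_9, q_9); compute convergents through index 9.
Convergents (p_i = a_i*p_{i-1} + p_{i-2}, q_i = a_i*q_{i-1} + q_{i-2} with p_{-2}=0, p_{-1}=1, q_{-2}=1, q_{-1}=0):
  i=0: a_0=15, p_0 = 15*1 + 0 = 15, q_0 = 15*0 + 1 = 1.
  i=1: a_1=1, p_1 = 1*15 + 1 = 16, q_1 = 1*1 + 0 = 1.
  i=2: a_2=1, p_2 = 1*16 + 15 = 31, q_2 = 1*1 + 1 = 2.
  i=3: a_3=1, p_3 = 1*31 + 16 = 47, q_3 = 1*2 + 1 = 3.
  i=4: a_4=7, p_4 = 7*47 + 31 = 360, q_4 = 7*3 + 2 = 23.
  i=5: a_5=6, p_5 = 6*360 + 47 = 2207, q_5 = 6*23 + 3 = 141.
  i=6: a_6=7, p_6 = 7*2207 + 360 = 15809, q_6 = 7*141 + 23 = 1010.
  i=7: a_7=1, p_7 = 1*15809 + 2207 = 18016, q_7 = 1*1010 + 141 = 1151.
  i=8: a_8=1, p_8 = 1*18016 + 15809 = 33825, q_8 = 1*1151 + 1010 = 2161.
  i=9: a_9=1, p_9 = 1*33825 + 18016 = 51841, q_9 = 1*2161 + 1151 = 3312.
Check: 51841^2 - 245*3312^2 = 2687489281 - 2687489280 = 1, so (x, y) = (51841, 3312) solves the equation, and by the theorem it is the least positive solution.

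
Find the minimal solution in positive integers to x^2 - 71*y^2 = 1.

First expand sqrt(71) as a continued fraction. With x_i = (sqrt(71) + m_i)/d_i and (m_0, d_0) = (0, 1): a_0 = floor(sqrt(71)) = 8, since 8^2 = 64 <= 71 < 81 = 9^2.
Iterate m_{i+1} = d_i*a_i - m_i, d_{i+1} = (71 - m_{i+1}^2)/d_i, a_{i+1} = floor((a_0 + m_{i+1})/d_{i+1}):
  m_1 = 1*8 - 0 = 8, d_1 = (71 - 8^2)/1 = 7/1 = 7, a_1 = floor((8 + 8)/7) = 2.
  m_2 = 7*2 - 8 = 6, d_2 = (71 - 6^2)/7 = 35/7 = 5, a_2 = floor((8 + 6)/5) = 2.
  m_3 = 5*2 - 6 = 4, d_3 = (71 - 4^2)/5 = 55/5 = 11, a_3 = floor((8 + 4)/11) = 1.
  m_4 = 11*1 - 4 = 7, d_4 = (71 - 7^2)/11 = 22/11 = 2, a_4 = floor((8 + 7)/2) = 7.
  m_5 = 2*7 - 7 = 7, d_5 = (71 - 7^2)/2 = 22/2 = 11, a_5 = floor((8 + 7)/11) = 1.
  m_6 = 11*1 - 7 = 4, d_6 = (71 - 4^2)/11 = 55/11 = 5, a_6 = floor((8 + 4)/5) = 2.
  m_7 = 5*2 - 4 = 6, d_7 = (71 - 6^2)/5 = 35/5 = 7, a_7 = floor((8 + 6)/7) = 2.
  m_8 = 7*2 - 6 = 8, d_8 = (71 - 8^2)/7 = 7/7 = 1, a_8 = floor((8 + 8)/1) = 16.
  m_9 = 1*16 - 8 = 8, d_9 = (71 - 8^2)/1 = 7/1 = 7: (m_9, d_9) = (m_1, d_1) = (8, 7), so from here the quotients repeat a_1, ..., a_8; the period length is 8.
So sqrt(71) = [8; (2, 2, 1, 7, 1, 2, 2, 16)] with period length k = 8.
k is even, so the fundamental solution of x^2 - 71y^2 = 1 is (p_{k-1}, q_{k-1}) = (p_7, q_7); compute convergents through index 7.
Convergents (p_i = a_i*p_{i-1} + p_{i-2}, q_i = a_i*q_{i-1} + q_{i-2} with p_{-2}=0, p_{-1}=1, q_{-2}=1, q_{-1}=0):
  i=0: a_0=8, p_0 = 8*1 + 0 = 8, q_0 = 8*0 + 1 = 1.
  i=1: a_1=2, p_1 = 2*8 + 1 = 17, q_1 = 2*1 + 0 = 2.
  i=2: a_2=2, p_2 = 2*17 + 8 = 42, q_2 = 2*2 + 1 = 5.
  i=3: a_3=1, p_3 = 1*42 + 17 = 59, q_3 = 1*5 + 2 = 7.
  i=4: a_4=7, p_4 = 7*59 + 42 = 455, q_4 = 7*7 + 5 = 54.
  i=5: a_5=1, p_5 = 1*455 + 59 = 514, q_5 = 1*54 + 7 = 61.
  i=6: a_6=2, p_6 = 2*514 + 455 = 1483, q_6 = 2*61 + 54 = 176.
  i=7: a_7=2, p_7 = 2*1483 + 514 = 3480, q_7 = 2*176 + 61 = 413.
Check: 3480^2 - 71*413^2 = 12110400 - 12110399 = 1, so (x, y) = (3480, 413) solves the equation, and by the theorem it is the least positive solution.

(x, y) = (3480, 413)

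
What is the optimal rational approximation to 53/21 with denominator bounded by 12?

Expand x = 53/21 as a continued fraction with the Euclidean algorithm:
  53 = 2*21 + 11, so a_0 = 2.
  21 = 1*11 + 10, so a_1 = 1.
  11 = 1*10 + 1, so a_2 = 1.
  10 = 10*1 + 0, so a_3 = 10.
so x = [2; 1, 1, 10].
Convergents (p_i = a_i*p_{i-1} + p_{i-2}, q_i = a_i*q_{i-1} + q_{i-2} with p_{-2}=0, p_{-1}=1, q_{-2}=1, q_{-1}=0), until the denominator exceeds 12:
  i=0: a_0=2, p_0 = 2*1 + 0 = 2, q_0 = 2*0 + 1 = 1.
  i=1: a_1=1, p_1 = 1*2 + 1 = 3, q_1 = 1*1 + 0 = 1.
  i=2: a_2=1, p_2 = 1*3 + 2 = 5, q_2 = 1*1 + 1 = 2.
  i=3: a_3=10, p_3 = 10*5 + 3 = 53, q_3 = 10*2 + 1 = 21.
q_3 = 21 > 12, so the last convergent with denominator <= 12 is p_2/q_2 = 5/2.
The closest fraction with denominator <= 12 is either p_2/q_2 or the intermediate fraction (k*p_2 + p_1)/(k*q_2 + q_1) with the largest k >= 1 whose denominator stays <= 12; these approach x as k grows, and every other convergent or intermediate fraction in range is farther away.
Largest k: floor((12 - q_1)/q_2) = floor((12 - 1)/2) = 5.
That gives (5*5 + 3)/(5*2 + 1) = 28/11.
Compare the errors: |x - 5/2| = |53*2 - 5*21|/(21*2) = 1/42, and |x - 28/11| = |53*11 - 28*21|/(21*11) = 5/231.
Cross-multiplying, 5*42 = 210 < 231 = 1*231, so 5/231 is smaller: the intermediate fraction 28/11 is closer to x than 5/2.

28/11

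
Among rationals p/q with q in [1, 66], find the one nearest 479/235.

53/26

Expand x = 479/235 as a continued fraction with the Euclidean algorithm:
  479 = 2*235 + 9, so a_0 = 2.
  235 = 26*9 + 1, so a_1 = 26.
  9 = 9*1 + 0, so a_2 = 9.
so x = [2; 26, 9].
Convergents (p_i = a_i*p_{i-1} + p_{i-2}, q_i = a_i*q_{i-1} + q_{i-2} with p_{-2}=0, p_{-1}=1, q_{-2}=1, q_{-1}=0), until the denominator exceeds 66:
  i=0: a_0=2, p_0 = 2*1 + 0 = 2, q_0 = 2*0 + 1 = 1.
  i=1: a_1=26, p_1 = 26*2 + 1 = 53, q_1 = 26*1 + 0 = 26.
  i=2: a_2=9, p_2 = 9*53 + 2 = 479, q_2 = 9*26 + 1 = 235.
q_2 = 235 > 66, so the last convergent with denominator <= 66 is p_1/q_1 = 53/26.
The closest fraction with denominator <= 66 is either p_1/q_1 or the intermediate fraction (k*p_1 + p_0)/(k*q_1 + q_0) with the largest k >= 1 whose denominator stays <= 66; these approach x as k grows, and every other convergent or intermediate fraction in range is farther away.
Largest k: floor((66 - q_0)/q_1) = floor((66 - 1)/26) = 2.
That gives (2*53 + 2)/(2*26 + 1) = 108/53.
Compare the errors: |x - 53/26| = |479*26 - 53*235|/(235*26) = 1/6110, and |x - 108/53| = |479*53 - 108*235|/(235*53) = 7/12455.
Cross-multiplying, 1*12455 = 12455 < 42770 = 7*6110, so 1/6110 is smaller: the convergent 53/26 is closer to x than 108/53.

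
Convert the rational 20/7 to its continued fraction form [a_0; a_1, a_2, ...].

[2; 1, 6]

Run the Euclidean algorithm on 20 and 7; the successive quotients are the partial quotients a_0, a_1, ... (each step inverts the fractional part left over by the previous one):
  20 = 2*7 + 6, so a_0 = 2.
  7 = 1*6 + 1, so a_1 = 1.
  6 = 6*1 + 0, so a_2 = 6.
The remainder reaches 0 after 3 divisions, so the expansion has 3 partial quotients, read off in order.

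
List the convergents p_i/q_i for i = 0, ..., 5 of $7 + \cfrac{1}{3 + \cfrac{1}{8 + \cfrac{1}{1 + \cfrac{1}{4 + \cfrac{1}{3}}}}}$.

7/1, 22/3, 183/25, 205/28, 1003/137, 3214/439

Using the convergent recurrence p_i = a_i*p_{i-1} + p_{i-2}, q_i = a_i*q_{i-1} + q_{i-2} with p_{-2}=0, p_{-1}=1, q_{-2}=1, q_{-1}=0:
  i=0: a_0=7, p_0 = 7*1 + 0 = 7, q_0 = 7*0 + 1 = 1.
  i=1: a_1=3, p_1 = 3*7 + 1 = 22, q_1 = 3*1 + 0 = 3.
  i=2: a_2=8, p_2 = 8*22 + 7 = 183, q_2 = 8*3 + 1 = 25.
  i=3: a_3=1, p_3 = 1*183 + 22 = 205, q_3 = 1*25 + 3 = 28.
  i=4: a_4=4, p_4 = 4*205 + 183 = 1003, q_4 = 4*28 + 25 = 137.
  i=5: a_5=3, p_5 = 3*1003 + 205 = 3214, q_5 = 3*137 + 28 = 439.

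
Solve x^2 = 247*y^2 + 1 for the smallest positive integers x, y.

First expand sqrt(247) as a continued fraction. With x_i = (sqrt(247) + m_i)/d_i and (m_0, d_0) = (0, 1): a_0 = floor(sqrt(247)) = 15, since 15^2 = 225 <= 247 < 256 = 16^2.
Iterate m_{i+1} = d_i*a_i - m_i, d_{i+1} = (247 - m_{i+1}^2)/d_i, a_{i+1} = floor((a_0 + m_{i+1})/d_{i+1}):
  m_1 = 1*15 - 0 = 15, d_1 = (247 - 15^2)/1 = 22/1 = 22, a_1 = floor((15 + 15)/22) = 1.
  m_2 = 22*1 - 15 = 7, d_2 = (247 - 7^2)/22 = 198/22 = 9, a_2 = floor((15 + 7)/9) = 2.
  m_3 = 9*2 - 7 = 11, d_3 = (247 - 11^2)/9 = 126/9 = 14, a_3 = floor((15 + 11)/14) = 1.
  m_4 = 14*1 - 11 = 3, d_4 = (247 - 3^2)/14 = 238/14 = 17, a_4 = floor((15 + 3)/17) = 1.
  m_5 = 17*1 - 3 = 14, d_5 = (247 - 14^2)/17 = 51/17 = 3, a_5 = floor((15 + 14)/3) = 9.
  m_6 = 3*9 - 14 = 13, d_6 = (247 - 13^2)/3 = 78/3 = 26, a_6 = floor((15 + 13)/26) = 1.
  m_7 = 26*1 - 13 = 13, d_7 = (247 - 13^2)/26 = 78/26 = 3, a_7 = floor((15 + 13)/3) = 9.
  m_8 = 3*9 - 13 = 14, d_8 = (247 - 14^2)/3 = 51/3 = 17, a_8 = floor((15 + 14)/17) = 1.
  m_9 = 17*1 - 14 = 3, d_9 = (247 - 3^2)/17 = 238/17 = 14, a_9 = floor((15 + 3)/14) = 1.
  m_10 = 14*1 - 3 = 11, d_10 = (247 - 11^2)/14 = 126/14 = 9, a_10 = floor((15 + 11)/9) = 2.
  m_11 = 9*2 - 11 = 7, d_11 = (247 - 7^2)/9 = 198/9 = 22, a_11 = floor((15 + 7)/22) = 1.
  m_12 = 22*1 - 7 = 15, d_12 = (247 - 15^2)/22 = 22/22 = 1, a_12 = floor((15 + 15)/1) = 30.
  m_13 = 1*30 - 15 = 15, d_13 = (247 - 15^2)/1 = 22/1 = 22: (m_13, d_13) = (m_1, d_1) = (15, 22), so from here the quotients repeat a_1, ..., a_12; the period length is 12.
So sqrt(247) = [15; (1, 2, 1, 1, 9, 1, 9, 1, 1, 2, 1, 30)] with period length k = 12.
k is even, so the fundamental solution of x^2 - 247y^2 = 1 is (p_{k-1}, q_{k-1}) = (p_11, q_11); compute convergents through index 11.
Convergents (p_i = a_i*p_{i-1} + p_{i-2}, q_i = a_i*q_{i-1} + q_{i-2} with p_{-2}=0, p_{-1}=1, q_{-2}=1, q_{-1}=0):
  i=0: a_0=15, p_0 = 15*1 + 0 = 15, q_0 = 15*0 + 1 = 1.
  i=1: a_1=1, p_1 = 1*15 + 1 = 16, q_1 = 1*1 + 0 = 1.
  i=2: a_2=2, p_2 = 2*16 + 15 = 47, q_2 = 2*1 + 1 = 3.
  i=3: a_3=1, p_3 = 1*47 + 16 = 63, q_3 = 1*3 + 1 = 4.
  i=4: a_4=1, p_4 = 1*63 + 47 = 110, q_4 = 1*4 + 3 = 7.
  i=5: a_5=9, p_5 = 9*110 + 63 = 1053, q_5 = 9*7 + 4 = 67.
  i=6: a_6=1, p_6 = 1*1053 + 110 = 1163, q_6 = 1*67 + 7 = 74.
  i=7: a_7=9, p_7 = 9*1163 + 1053 = 11520, q_7 = 9*74 + 67 = 733.
  i=8: a_8=1, p_8 = 1*11520 + 1163 = 12683, q_8 = 1*733 + 74 = 807.
  i=9: a_9=1, p_9 = 1*12683 + 11520 = 24203, q_9 = 1*807 + 733 = 1540.
  i=10: a_10=2, p_10 = 2*24203 + 12683 = 61089, q_10 = 2*1540 + 807 = 3887.
  i=11: a_11=1, p_11 = 1*61089 + 24203 = 85292, q_11 = 1*3887 + 1540 = 5427.
Check: 85292^2 - 247*5427^2 = 7274725264 - 7274725263 = 1, so (x, y) = (85292, 5427) solves the equation, and by the theorem it is the least positive solution.

(x, y) = (85292, 5427)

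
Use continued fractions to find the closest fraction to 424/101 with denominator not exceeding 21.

Expand x = 424/101 as a continued fraction with the Euclidean algorithm:
  424 = 4*101 + 20, so a_0 = 4.
  101 = 5*20 + 1, so a_1 = 5.
  20 = 20*1 + 0, so a_2 = 20.
so x = [4; 5, 20].
Convergents (p_i = a_i*p_{i-1} + p_{i-2}, q_i = a_i*q_{i-1} + q_{i-2} with p_{-2}=0, p_{-1}=1, q_{-2}=1, q_{-1}=0), until the denominator exceeds 21:
  i=0: a_0=4, p_0 = 4*1 + 0 = 4, q_0 = 4*0 + 1 = 1.
  i=1: a_1=5, p_1 = 5*4 + 1 = 21, q_1 = 5*1 + 0 = 5.
  i=2: a_2=20, p_2 = 20*21 + 4 = 424, q_2 = 20*5 + 1 = 101.
q_2 = 101 > 21, so the last convergent with denominator <= 21 is p_1/q_1 = 21/5.
The closest fraction with denominator <= 21 is either p_1/q_1 or the intermediate fraction (k*p_1 + p_0)/(k*q_1 + q_0) with the largest k >= 1 whose denominator stays <= 21; these approach x as k grows, and every other convergent or intermediate fraction in range is farther away.
Largest k: floor((21 - q_0)/q_1) = floor((21 - 1)/5) = 4.
That gives (4*21 + 4)/(4*5 + 1) = 88/21.
Compare the errors: |x - 21/5| = |424*5 - 21*101|/(101*5) = 1/505, and |x - 88/21| = |424*21 - 88*101|/(101*21) = 16/2121.
Cross-multiplying, 1*2121 = 2121 < 8080 = 16*505, so 1/505 is smaller: the convergent 21/5 is closer to x than 88/21.

21/5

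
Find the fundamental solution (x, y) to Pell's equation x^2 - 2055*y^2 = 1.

First expand sqrt(2055) as a continued fraction. With x_i = (sqrt(2055) + m_i)/d_i and (m_0, d_0) = (0, 1): a_0 = floor(sqrt(2055)) = 45, since 45^2 = 2025 <= 2055 < 2116 = 46^2.
Iterate m_{i+1} = d_i*a_i - m_i, d_{i+1} = (2055 - m_{i+1}^2)/d_i, a_{i+1} = floor((a_0 + m_{i+1})/d_{i+1}):
  m_1 = 1*45 - 0 = 45, d_1 = (2055 - 45^2)/1 = 30/1 = 30, a_1 = floor((45 + 45)/30) = 3.
  m_2 = 30*3 - 45 = 45, d_2 = (2055 - 45^2)/30 = 30/30 = 1, a_2 = floor((45 + 45)/1) = 90.
  m_3 = 1*90 - 45 = 45, d_3 = (2055 - 45^2)/1 = 30/1 = 30: (m_3, d_3) = (m_1, d_1) = (45, 30), so from here the quotients repeat a_1, a_2; the period length is 2.
So sqrt(2055) = [45; (3, 90)] with period length k = 2.
k is even, so the fundamental solution of x^2 - 2055y^2 = 1 is (p_{k-1}, q_{k-1}) = (p_1, q_1); compute convergents through index 1.
Convergents (p_i = a_i*p_{i-1} + p_{i-2}, q_i = a_i*q_{i-1} + q_{i-2} with p_{-2}=0, p_{-1}=1, q_{-2}=1, q_{-1}=0):
  i=0: a_0=45, p_0 = 45*1 + 0 = 45, q_0 = 45*0 + 1 = 1.
  i=1: a_1=3, p_1 = 3*45 + 1 = 136, q_1 = 3*1 + 0 = 3.
Check: 136^2 - 2055*3^2 = 18496 - 18495 = 1, so (x, y) = (136, 3) solves the equation, and by the theorem it is the least positive solution.

(x, y) = (136, 3)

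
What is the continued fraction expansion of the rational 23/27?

Run the Euclidean algorithm on 23 and 27; the successive quotients are the partial quotients a_0, a_1, ... (each step inverts the fractional part left over by the previous one):
  23 = 0*27 + 23, so a_0 = 0.
  27 = 1*23 + 4, so a_1 = 1.
  23 = 5*4 + 3, so a_2 = 5.
  4 = 1*3 + 1, so a_3 = 1.
  3 = 3*1 + 0, so a_4 = 3.
The remainder reaches 0 after 5 divisions, so the expansion has 5 partial quotients, read off in order.

[0; 1, 5, 1, 3]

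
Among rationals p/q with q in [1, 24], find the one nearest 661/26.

Expand x = 661/26 as a continued fraction with the Euclidean algorithm:
  661 = 25*26 + 11, so a_0 = 25.
  26 = 2*11 + 4, so a_1 = 2.
  11 = 2*4 + 3, so a_2 = 2.
  4 = 1*3 + 1, so a_3 = 1.
  3 = 3*1 + 0, so a_4 = 3.
so x = [25; 2, 2, 1, 3].
Convergents (p_i = a_i*p_{i-1} + p_{i-2}, q_i = a_i*q_{i-1} + q_{i-2} with p_{-2}=0, p_{-1}=1, q_{-2}=1, q_{-1}=0), until the denominator exceeds 24:
  i=0: a_0=25, p_0 = 25*1 + 0 = 25, q_0 = 25*0 + 1 = 1.
  i=1: a_1=2, p_1 = 2*25 + 1 = 51, q_1 = 2*1 + 0 = 2.
  i=2: a_2=2, p_2 = 2*51 + 25 = 127, q_2 = 2*2 + 1 = 5.
  i=3: a_3=1, p_3 = 1*127 + 51 = 178, q_3 = 1*5 + 2 = 7.
  i=4: a_4=3, p_4 = 3*178 + 127 = 661, q_4 = 3*7 + 5 = 26.
q_4 = 26 > 24, so the last convergent with denominator <= 24 is p_3/q_3 = 178/7.
The closest fraction with denominator <= 24 is either p_3/q_3 or the intermediate fraction (k*p_3 + p_2)/(k*q_3 + q_2) with the largest k >= 1 whose denominator stays <= 24; these approach x as k grows, and every other convergent or intermediate fraction in range is farther away.
Largest k: floor((24 - q_2)/q_3) = floor((24 - 5)/7) = 2.
That gives (2*178 + 127)/(2*7 + 5) = 483/19.
Compare the errors: |x - 178/7| = |661*7 - 178*26|/(26*7) = 1/182, and |x - 483/19| = |661*19 - 483*26|/(26*19) = 1/494.
Cross-multiplying, 1*182 = 182 < 494 = 1*494, so 1/494 is smaller: the intermediate fraction 483/19 is closer to x than 178/7.

483/19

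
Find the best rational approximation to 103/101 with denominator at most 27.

Expand x = 103/101 as a continued fraction with the Euclidean algorithm:
  103 = 1*101 + 2, so a_0 = 1.
  101 = 50*2 + 1, so a_1 = 50.
  2 = 2*1 + 0, so a_2 = 2.
so x = [1; 50, 2].
Convergents (p_i = a_i*p_{i-1} + p_{i-2}, q_i = a_i*q_{i-1} + q_{i-2} with p_{-2}=0, p_{-1}=1, q_{-2}=1, q_{-1}=0), until the denominator exceeds 27:
  i=0: a_0=1, p_0 = 1*1 + 0 = 1, q_0 = 1*0 + 1 = 1.
  i=1: a_1=50, p_1 = 50*1 + 1 = 51, q_1 = 50*1 + 0 = 50.
q_1 = 50 > 27, so the last convergent with denominator <= 27 is p_0/q_0 = 1/1.
The closest fraction with denominator <= 27 is either p_0/q_0 or the intermediate fraction (k*p_0 + p_{-1})/(k*q_0 + q_{-1}) with the largest k >= 1 whose denominator stays <= 27; these approach x as k grows, and every other convergent or intermediate fraction in range is farther away.
Largest k: floor((27 - q_{-1})/q_0) = floor((27 - 0)/1) = 27 (using the seeds p_{-1} = 1, q_{-1} = 0).
That gives (27*1 + 1)/(27*1 + 0) = 28/27.
Compare the errors: |x - 1/1| = |103*1 - 1*101|/(101*1) = 2/101, and |x - 28/27| = |103*27 - 28*101|/(101*27) = 47/2727.
Cross-multiplying, 47*101 = 4747 < 5454 = 2*2727, so 47/2727 is smaller: the intermediate fraction 28/27 is closer to x than 1/1.

28/27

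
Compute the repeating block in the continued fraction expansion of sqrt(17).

[4; (8)]

Write x_i = (sqrt(17) + m_i)/d_i with (m_0, d_0) = (0, 1). a_0 = floor(sqrt(17)) = 4, since 4^2 = 16 <= 17 < 25 = 5^2.
Iterate m_{i+1} = d_i*a_i - m_i, d_{i+1} = (17 - m_{i+1}^2)/d_i, a_{i+1} = floor((a_0 + m_{i+1})/d_{i+1}):
  m_1 = 1*4 - 0 = 4, d_1 = (17 - 4^2)/1 = 1/1 = 1, a_1 = floor((4 + 4)/1) = 8.
  m_2 = 1*8 - 4 = 4, d_2 = (17 - 4^2)/1 = 1/1 = 1: (m_2, d_2) = (m_1, d_1) = (4, 1), so from here the quotient a_1 repeats; the period length is 1.
Hence the expansion of sqrt(17) is a_0 = 4 followed by the repeating block 8 (period 1).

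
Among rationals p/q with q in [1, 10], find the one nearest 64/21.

Expand x = 64/21 as a continued fraction with the Euclidean algorithm:
  64 = 3*21 + 1, so a_0 = 3.
  21 = 21*1 + 0, so a_1 = 21.
so x = [3; 21].
Convergents (p_i = a_i*p_{i-1} + p_{i-2}, q_i = a_i*q_{i-1} + q_{i-2} with p_{-2}=0, p_{-1}=1, q_{-2}=1, q_{-1}=0), until the denominator exceeds 10:
  i=0: a_0=3, p_0 = 3*1 + 0 = 3, q_0 = 3*0 + 1 = 1.
  i=1: a_1=21, p_1 = 21*3 + 1 = 64, q_1 = 21*1 + 0 = 21.
q_1 = 21 > 10, so the last convergent with denominator <= 10 is p_0/q_0 = 3/1.
The closest fraction with denominator <= 10 is either p_0/q_0 or the intermediate fraction (k*p_0 + p_{-1})/(k*q_0 + q_{-1}) with the largest k >= 1 whose denominator stays <= 10; these approach x as k grows, and every other convergent or intermediate fraction in range is farther away.
Largest k: floor((10 - q_{-1})/q_0) = floor((10 - 0)/1) = 10 (using the seeds p_{-1} = 1, q_{-1} = 0).
That gives (10*3 + 1)/(10*1 + 0) = 31/10.
Compare the errors: |x - 3/1| = |64*1 - 3*21|/(21*1) = 1/21, and |x - 31/10| = |64*10 - 31*21|/(21*10) = 11/210.
Cross-multiplying, 1*210 = 210 < 231 = 11*21, so 1/21 is smaller: the convergent 3/1 is closer to x than 31/10.

3/1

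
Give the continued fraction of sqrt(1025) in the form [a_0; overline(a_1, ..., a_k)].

Write x_i = (sqrt(1025) + m_i)/d_i with (m_0, d_0) = (0, 1). a_0 = floor(sqrt(1025)) = 32, since 32^2 = 1024 <= 1025 < 1089 = 33^2.
Iterate m_{i+1} = d_i*a_i - m_i, d_{i+1} = (1025 - m_{i+1}^2)/d_i, a_{i+1} = floor((a_0 + m_{i+1})/d_{i+1}):
  m_1 = 1*32 - 0 = 32, d_1 = (1025 - 32^2)/1 = 1/1 = 1, a_1 = floor((32 + 32)/1) = 64.
  m_2 = 1*64 - 32 = 32, d_2 = (1025 - 32^2)/1 = 1/1 = 1: (m_2, d_2) = (m_1, d_1) = (32, 1), so from here the quotient a_1 repeats; the period length is 1.
Hence the expansion of sqrt(1025) is a_0 = 32 followed by the repeating block 64 (period 1).

[32; overline(64)]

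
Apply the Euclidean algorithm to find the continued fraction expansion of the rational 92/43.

Run the Euclidean algorithm on 92 and 43; the successive quotients are the partial quotients a_0, a_1, ... (each step inverts the fractional part left over by the previous one):
  92 = 2*43 + 6, so a_0 = 2.
  43 = 7*6 + 1, so a_1 = 7.
  6 = 6*1 + 0, so a_2 = 6.
The remainder reaches 0 after 3 divisions, so the expansion has 3 partial quotients, read off in order.

[2; 7, 6]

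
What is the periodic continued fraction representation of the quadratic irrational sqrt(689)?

Write x_i = (sqrt(689) + m_i)/d_i with (m_0, d_0) = (0, 1). a_0 = floor(sqrt(689)) = 26, since 26^2 = 676 <= 689 < 729 = 27^2.
Iterate m_{i+1} = d_i*a_i - m_i, d_{i+1} = (689 - m_{i+1}^2)/d_i, a_{i+1} = floor((a_0 + m_{i+1})/d_{i+1}):
  m_1 = 1*26 - 0 = 26, d_1 = (689 - 26^2)/1 = 13/1 = 13, a_1 = floor((26 + 26)/13) = 4.
  m_2 = 13*4 - 26 = 26, d_2 = (689 - 26^2)/13 = 13/13 = 1, a_2 = floor((26 + 26)/1) = 52.
  m_3 = 1*52 - 26 = 26, d_3 = (689 - 26^2)/1 = 13/1 = 13: (m_3, d_3) = (m_1, d_1) = (26, 13), so from here the quotients repeat a_1, a_2; the period length is 2.
Hence the expansion of sqrt(689) is a_0 = 26 followed by the repeating block 4, 52 (period 2).

[26; (4, 52)]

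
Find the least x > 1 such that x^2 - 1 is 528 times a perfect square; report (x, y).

(x, y) = (23, 1)

First expand sqrt(528) as a continued fraction. With x_i = (sqrt(528) + m_i)/d_i and (m_0, d_0) = (0, 1): a_0 = floor(sqrt(528)) = 22, since 22^2 = 484 <= 528 < 529 = 23^2.
Iterate m_{i+1} = d_i*a_i - m_i, d_{i+1} = (528 - m_{i+1}^2)/d_i, a_{i+1} = floor((a_0 + m_{i+1})/d_{i+1}):
  m_1 = 1*22 - 0 = 22, d_1 = (528 - 22^2)/1 = 44/1 = 44, a_1 = floor((22 + 22)/44) = 1.
  m_2 = 44*1 - 22 = 22, d_2 = (528 - 22^2)/44 = 44/44 = 1, a_2 = floor((22 + 22)/1) = 44.
  m_3 = 1*44 - 22 = 22, d_3 = (528 - 22^2)/1 = 44/1 = 44: (m_3, d_3) = (m_1, d_1) = (22, 44), so from here the quotients repeat a_1, a_2; the period length is 2.
So sqrt(528) = [22; (1, 44)] with period length k = 2.
k is even, so the fundamental solution of x^2 - 528y^2 = 1 is (p_{k-1}, q_{k-1}) = (p_1, q_1); compute convergents through index 1.
Convergents (p_i = a_i*p_{i-1} + p_{i-2}, q_i = a_i*q_{i-1} + q_{i-2} with p_{-2}=0, p_{-1}=1, q_{-2}=1, q_{-1}=0):
  i=0: a_0=22, p_0 = 22*1 + 0 = 22, q_0 = 22*0 + 1 = 1.
  i=1: a_1=1, p_1 = 1*22 + 1 = 23, q_1 = 1*1 + 0 = 1.
Check: 23^2 - 528*1^2 = 529 - 528 = 1, so (x, y) = (23, 1) solves the equation, and by the theorem it is the least positive solution.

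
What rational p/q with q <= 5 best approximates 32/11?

3/1

Expand x = 32/11 as a continued fraction with the Euclidean algorithm:
  32 = 2*11 + 10, so a_0 = 2.
  11 = 1*10 + 1, so a_1 = 1.
  10 = 10*1 + 0, so a_2 = 10.
so x = [2; 1, 10].
Convergents (p_i = a_i*p_{i-1} + p_{i-2}, q_i = a_i*q_{i-1} + q_{i-2} with p_{-2}=0, p_{-1}=1, q_{-2}=1, q_{-1}=0), until the denominator exceeds 5:
  i=0: a_0=2, p_0 = 2*1 + 0 = 2, q_0 = 2*0 + 1 = 1.
  i=1: a_1=1, p_1 = 1*2 + 1 = 3, q_1 = 1*1 + 0 = 1.
  i=2: a_2=10, p_2 = 10*3 + 2 = 32, q_2 = 10*1 + 1 = 11.
q_2 = 11 > 5, so the last convergent with denominator <= 5 is p_1/q_1 = 3/1.
The closest fraction with denominator <= 5 is either p_1/q_1 or the intermediate fraction (k*p_1 + p_0)/(k*q_1 + q_0) with the largest k >= 1 whose denominator stays <= 5; these approach x as k grows, and every other convergent or intermediate fraction in range is farther away.
Largest k: floor((5 - q_0)/q_1) = floor((5 - 1)/1) = 4.
That gives (4*3 + 2)/(4*1 + 1) = 14/5.
Compare the errors: |x - 3/1| = |32*1 - 3*11|/(11*1) = 1/11, and |x - 14/5| = |32*5 - 14*11|/(11*5) = 6/55.
Cross-multiplying, 1*55 = 55 < 66 = 6*11, so 1/11 is smaller: the convergent 3/1 is closer to x than 14/5.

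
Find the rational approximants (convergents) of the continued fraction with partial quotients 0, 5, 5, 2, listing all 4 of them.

0/1, 1/5, 5/26, 11/57

Using the convergent recurrence p_i = a_i*p_{i-1} + p_{i-2}, q_i = a_i*q_{i-1} + q_{i-2} with p_{-2}=0, p_{-1}=1, q_{-2}=1, q_{-1}=0:
  i=0: a_0=0, p_0 = 0*1 + 0 = 0, q_0 = 0*0 + 1 = 1.
  i=1: a_1=5, p_1 = 5*0 + 1 = 1, q_1 = 5*1 + 0 = 5.
  i=2: a_2=5, p_2 = 5*1 + 0 = 5, q_2 = 5*5 + 1 = 26.
  i=3: a_3=2, p_3 = 2*5 + 1 = 11, q_3 = 2*26 + 5 = 57.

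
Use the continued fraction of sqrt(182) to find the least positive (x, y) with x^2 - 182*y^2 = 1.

(x, y) = (27, 2)

First expand sqrt(182) as a continued fraction. With x_i = (sqrt(182) + m_i)/d_i and (m_0, d_0) = (0, 1): a_0 = floor(sqrt(182)) = 13, since 13^2 = 169 <= 182 < 196 = 14^2.
Iterate m_{i+1} = d_i*a_i - m_i, d_{i+1} = (182 - m_{i+1}^2)/d_i, a_{i+1} = floor((a_0 + m_{i+1})/d_{i+1}):
  m_1 = 1*13 - 0 = 13, d_1 = (182 - 13^2)/1 = 13/1 = 13, a_1 = floor((13 + 13)/13) = 2.
  m_2 = 13*2 - 13 = 13, d_2 = (182 - 13^2)/13 = 13/13 = 1, a_2 = floor((13 + 13)/1) = 26.
  m_3 = 1*26 - 13 = 13, d_3 = (182 - 13^2)/1 = 13/1 = 13: (m_3, d_3) = (m_1, d_1) = (13, 13), so from here the quotients repeat a_1, a_2; the period length is 2.
So sqrt(182) = [13; (2, 26)] with period length k = 2.
k is even, so the fundamental solution of x^2 - 182y^2 = 1 is (p_{k-1}, q_{k-1}) = (p_1, q_1); compute convergents through index 1.
Convergents (p_i = a_i*p_{i-1} + p_{i-2}, q_i = a_i*q_{i-1} + q_{i-2} with p_{-2}=0, p_{-1}=1, q_{-2}=1, q_{-1}=0):
  i=0: a_0=13, p_0 = 13*1 + 0 = 13, q_0 = 13*0 + 1 = 1.
  i=1: a_1=2, p_1 = 2*13 + 1 = 27, q_1 = 2*1 + 0 = 2.
Check: 27^2 - 182*2^2 = 729 - 728 = 1, so (x, y) = (27, 2) solves the equation, and by the theorem it is the least positive solution.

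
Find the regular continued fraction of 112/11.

[10; 5, 2]

Run the Euclidean algorithm on 112 and 11; the successive quotients are the partial quotients a_0, a_1, ... (each step inverts the fractional part left over by the previous one):
  112 = 10*11 + 2, so a_0 = 10.
  11 = 5*2 + 1, so a_1 = 5.
  2 = 2*1 + 0, so a_2 = 2.
The remainder reaches 0 after 3 divisions, so the expansion has 3 partial quotients, read off in order.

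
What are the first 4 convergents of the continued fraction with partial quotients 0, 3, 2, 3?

Using the convergent recurrence p_i = a_i*p_{i-1} + p_{i-2}, q_i = a_i*q_{i-1} + q_{i-2} with p_{-2}=0, p_{-1}=1, q_{-2}=1, q_{-1}=0:
  i=0: a_0=0, p_0 = 0*1 + 0 = 0, q_0 = 0*0 + 1 = 1.
  i=1: a_1=3, p_1 = 3*0 + 1 = 1, q_1 = 3*1 + 0 = 3.
  i=2: a_2=2, p_2 = 2*1 + 0 = 2, q_2 = 2*3 + 1 = 7.
  i=3: a_3=3, p_3 = 3*2 + 1 = 7, q_3 = 3*7 + 3 = 24.

0/1, 1/3, 2/7, 7/24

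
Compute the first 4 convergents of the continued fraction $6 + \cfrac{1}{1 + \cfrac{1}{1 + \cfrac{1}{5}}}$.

6/1, 7/1, 13/2, 72/11

Using the convergent recurrence p_i = a_i*p_{i-1} + p_{i-2}, q_i = a_i*q_{i-1} + q_{i-2} with p_{-2}=0, p_{-1}=1, q_{-2}=1, q_{-1}=0:
  i=0: a_0=6, p_0 = 6*1 + 0 = 6, q_0 = 6*0 + 1 = 1.
  i=1: a_1=1, p_1 = 1*6 + 1 = 7, q_1 = 1*1 + 0 = 1.
  i=2: a_2=1, p_2 = 1*7 + 6 = 13, q_2 = 1*1 + 1 = 2.
  i=3: a_3=5, p_3 = 5*13 + 7 = 72, q_3 = 5*2 + 1 = 11.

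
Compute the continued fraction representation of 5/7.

Run the Euclidean algorithm on 5 and 7; the successive quotients are the partial quotients a_0, a_1, ... (each step inverts the fractional part left over by the previous one):
  5 = 0*7 + 5, so a_0 = 0.
  7 = 1*5 + 2, so a_1 = 1.
  5 = 2*2 + 1, so a_2 = 2.
  2 = 2*1 + 0, so a_3 = 2.
The remainder reaches 0 after 4 divisions, so the expansion has 4 partial quotients, read off in order.

[0; 1, 2, 2]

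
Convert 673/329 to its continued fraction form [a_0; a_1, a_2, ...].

[2; 21, 1, 14]

Run the Euclidean algorithm on 673 and 329; the successive quotients are the partial quotients a_0, a_1, ... (each step inverts the fractional part left over by the previous one):
  673 = 2*329 + 15, so a_0 = 2.
  329 = 21*15 + 14, so a_1 = 21.
  15 = 1*14 + 1, so a_2 = 1.
  14 = 14*1 + 0, so a_3 = 14.
The remainder reaches 0 after 4 divisions, so the expansion has 4 partial quotients, read off in order.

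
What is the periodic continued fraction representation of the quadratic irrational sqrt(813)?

Write x_i = (sqrt(813) + m_i)/d_i with (m_0, d_0) = (0, 1). a_0 = floor(sqrt(813)) = 28, since 28^2 = 784 <= 813 < 841 = 29^2.
Iterate m_{i+1} = d_i*a_i - m_i, d_{i+1} = (813 - m_{i+1}^2)/d_i, a_{i+1} = floor((a_0 + m_{i+1})/d_{i+1}):
  m_1 = 1*28 - 0 = 28, d_1 = (813 - 28^2)/1 = 29/1 = 29, a_1 = floor((28 + 28)/29) = 1.
  m_2 = 29*1 - 28 = 1, d_2 = (813 - 1^2)/29 = 812/29 = 28, a_2 = floor((28 + 1)/28) = 1.
  m_3 = 28*1 - 1 = 27, d_3 = (813 - 27^2)/28 = 84/28 = 3, a_3 = floor((28 + 27)/3) = 18.
  m_4 = 3*18 - 27 = 27, d_4 = (813 - 27^2)/3 = 84/3 = 28, a_4 = floor((28 + 27)/28) = 1.
  m_5 = 28*1 - 27 = 1, d_5 = (813 - 1^2)/28 = 812/28 = 29, a_5 = floor((28 + 1)/29) = 1.
  m_6 = 29*1 - 1 = 28, d_6 = (813 - 28^2)/29 = 29/29 = 1, a_6 = floor((28 + 28)/1) = 56.
  m_7 = 1*56 - 28 = 28, d_7 = (813 - 28^2)/1 = 29/1 = 29: (m_7, d_7) = (m_1, d_1) = (28, 29), so from here the quotients repeat a_1, ..., a_6; the period length is 6.
Hence the expansion of sqrt(813) is a_0 = 28 followed by the repeating block 1, 1, 18, 1, 1, 56 (period 6).

[28; (1, 1, 18, 1, 1, 56)]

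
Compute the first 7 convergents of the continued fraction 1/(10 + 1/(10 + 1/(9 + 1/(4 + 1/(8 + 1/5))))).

Using the convergent recurrence p_i = a_i*p_{i-1} + p_{i-2}, q_i = a_i*q_{i-1} + q_{i-2} with p_{-2}=0, p_{-1}=1, q_{-2}=1, q_{-1}=0:
  i=0: a_0=0, p_0 = 0*1 + 0 = 0, q_0 = 0*0 + 1 = 1.
  i=1: a_1=10, p_1 = 10*0 + 1 = 1, q_1 = 10*1 + 0 = 10.
  i=2: a_2=10, p_2 = 10*1 + 0 = 10, q_2 = 10*10 + 1 = 101.
  i=3: a_3=9, p_3 = 9*10 + 1 = 91, q_3 = 9*101 + 10 = 919.
  i=4: a_4=4, p_4 = 4*91 + 10 = 374, q_4 = 4*919 + 101 = 3777.
  i=5: a_5=8, p_5 = 8*374 + 91 = 3083, q_5 = 8*3777 + 919 = 31135.
  i=6: a_6=5, p_6 = 5*3083 + 374 = 15789, q_6 = 5*31135 + 3777 = 159452.

0/1, 1/10, 10/101, 91/919, 374/3777, 3083/31135, 15789/159452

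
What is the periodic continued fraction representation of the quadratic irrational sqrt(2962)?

[54; (2, 2, 1, 4, 54, 4, 1, 2, 2, 108)]

Write x_i = (sqrt(2962) + m_i)/d_i with (m_0, d_0) = (0, 1). a_0 = floor(sqrt(2962)) = 54, since 54^2 = 2916 <= 2962 < 3025 = 55^2.
Iterate m_{i+1} = d_i*a_i - m_i, d_{i+1} = (2962 - m_{i+1}^2)/d_i, a_{i+1} = floor((a_0 + m_{i+1})/d_{i+1}):
  m_1 = 1*54 - 0 = 54, d_1 = (2962 - 54^2)/1 = 46/1 = 46, a_1 = floor((54 + 54)/46) = 2.
  m_2 = 46*2 - 54 = 38, d_2 = (2962 - 38^2)/46 = 1518/46 = 33, a_2 = floor((54 + 38)/33) = 2.
  m_3 = 33*2 - 38 = 28, d_3 = (2962 - 28^2)/33 = 2178/33 = 66, a_3 = floor((54 + 28)/66) = 1.
  m_4 = 66*1 - 28 = 38, d_4 = (2962 - 38^2)/66 = 1518/66 = 23, a_4 = floor((54 + 38)/23) = 4.
  m_5 = 23*4 - 38 = 54, d_5 = (2962 - 54^2)/23 = 46/23 = 2, a_5 = floor((54 + 54)/2) = 54.
  m_6 = 2*54 - 54 = 54, d_6 = (2962 - 54^2)/2 = 46/2 = 23, a_6 = floor((54 + 54)/23) = 4.
  m_7 = 23*4 - 54 = 38, d_7 = (2962 - 38^2)/23 = 1518/23 = 66, a_7 = floor((54 + 38)/66) = 1.
  m_8 = 66*1 - 38 = 28, d_8 = (2962 - 28^2)/66 = 2178/66 = 33, a_8 = floor((54 + 28)/33) = 2.
  m_9 = 33*2 - 28 = 38, d_9 = (2962 - 38^2)/33 = 1518/33 = 46, a_9 = floor((54 + 38)/46) = 2.
  m_10 = 46*2 - 38 = 54, d_10 = (2962 - 54^2)/46 = 46/46 = 1, a_10 = floor((54 + 54)/1) = 108.
  m_11 = 1*108 - 54 = 54, d_11 = (2962 - 54^2)/1 = 46/1 = 46: (m_11, d_11) = (m_1, d_1) = (54, 46), so from here the quotients repeat a_1, ..., a_10; the period length is 10.
Hence the expansion of sqrt(2962) is a_0 = 54 followed by the repeating block 2, 2, 1, 4, 54, 4, 1, 2, 2, 108 (period 10).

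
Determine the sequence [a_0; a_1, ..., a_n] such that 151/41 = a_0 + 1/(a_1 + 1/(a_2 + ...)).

[3; 1, 2, 6, 2]

Run the Euclidean algorithm on 151 and 41; the successive quotients are the partial quotients a_0, a_1, ... (each step inverts the fractional part left over by the previous one):
  151 = 3*41 + 28, so a_0 = 3.
  41 = 1*28 + 13, so a_1 = 1.
  28 = 2*13 + 2, so a_2 = 2.
  13 = 6*2 + 1, so a_3 = 6.
  2 = 2*1 + 0, so a_4 = 2.
The remainder reaches 0 after 5 divisions, so the expansion has 5 partial quotients, read off in order.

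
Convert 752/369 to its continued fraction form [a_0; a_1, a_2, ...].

Run the Euclidean algorithm on 752 and 369; the successive quotients are the partial quotients a_0, a_1, ... (each step inverts the fractional part left over by the previous one):
  752 = 2*369 + 14, so a_0 = 2.
  369 = 26*14 + 5, so a_1 = 26.
  14 = 2*5 + 4, so a_2 = 2.
  5 = 1*4 + 1, so a_3 = 1.
  4 = 4*1 + 0, so a_4 = 4.
The remainder reaches 0 after 5 divisions, so the expansion has 5 partial quotients, read off in order.

[2; 26, 2, 1, 4]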